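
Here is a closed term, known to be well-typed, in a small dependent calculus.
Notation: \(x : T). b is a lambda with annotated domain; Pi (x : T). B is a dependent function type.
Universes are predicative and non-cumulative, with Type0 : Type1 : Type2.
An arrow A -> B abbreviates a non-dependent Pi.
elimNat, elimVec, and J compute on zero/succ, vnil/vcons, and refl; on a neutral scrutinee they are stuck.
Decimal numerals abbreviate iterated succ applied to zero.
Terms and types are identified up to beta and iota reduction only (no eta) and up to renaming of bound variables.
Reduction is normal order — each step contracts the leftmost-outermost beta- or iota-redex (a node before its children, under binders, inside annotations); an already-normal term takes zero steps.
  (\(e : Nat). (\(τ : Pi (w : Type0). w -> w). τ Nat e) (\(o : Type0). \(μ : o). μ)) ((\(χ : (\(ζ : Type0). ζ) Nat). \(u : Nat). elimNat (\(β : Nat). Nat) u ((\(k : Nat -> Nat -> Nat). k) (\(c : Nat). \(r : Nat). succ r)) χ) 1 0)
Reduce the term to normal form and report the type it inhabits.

resulting normal form:
  1
inferred type:
  Nat
observation: 11 normal-order steps normalize the term, beginning with a beta-redex.


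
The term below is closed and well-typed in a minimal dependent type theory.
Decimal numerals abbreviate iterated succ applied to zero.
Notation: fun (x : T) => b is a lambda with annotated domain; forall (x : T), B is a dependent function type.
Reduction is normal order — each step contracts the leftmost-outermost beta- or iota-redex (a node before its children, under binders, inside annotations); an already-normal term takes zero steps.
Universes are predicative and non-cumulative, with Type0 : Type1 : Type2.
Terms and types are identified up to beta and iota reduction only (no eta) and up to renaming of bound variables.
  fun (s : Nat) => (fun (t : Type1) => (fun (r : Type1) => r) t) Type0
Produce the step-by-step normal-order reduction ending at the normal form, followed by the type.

normal-order reduction:
  fun (s : Nat) => (fun (t : Type1) => (fun (r : Type1) => r) t) Type0
  ~> fun (s : Nat) => (fun (t : Type1) => t) Type0
  ~> fun (s : Nat) => Type0
the term's type:
  forall (s : Nat), Type1


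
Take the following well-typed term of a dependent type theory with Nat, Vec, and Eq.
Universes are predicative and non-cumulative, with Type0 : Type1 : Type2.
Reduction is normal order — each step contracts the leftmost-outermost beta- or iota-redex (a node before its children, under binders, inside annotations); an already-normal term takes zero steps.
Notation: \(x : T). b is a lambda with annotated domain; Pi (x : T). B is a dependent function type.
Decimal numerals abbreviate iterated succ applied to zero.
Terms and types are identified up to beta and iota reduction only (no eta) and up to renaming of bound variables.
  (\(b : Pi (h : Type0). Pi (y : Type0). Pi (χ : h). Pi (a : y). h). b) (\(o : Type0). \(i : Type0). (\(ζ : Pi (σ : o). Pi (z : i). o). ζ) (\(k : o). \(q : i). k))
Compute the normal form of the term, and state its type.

resulting normal form:
  \(b : Type0). \(h : Type0). \(y : b). \(χ : h). y
type:
  Pi (b : Type0). Pi (h : Type0). Pi (y : b). Pi (χ : h). b


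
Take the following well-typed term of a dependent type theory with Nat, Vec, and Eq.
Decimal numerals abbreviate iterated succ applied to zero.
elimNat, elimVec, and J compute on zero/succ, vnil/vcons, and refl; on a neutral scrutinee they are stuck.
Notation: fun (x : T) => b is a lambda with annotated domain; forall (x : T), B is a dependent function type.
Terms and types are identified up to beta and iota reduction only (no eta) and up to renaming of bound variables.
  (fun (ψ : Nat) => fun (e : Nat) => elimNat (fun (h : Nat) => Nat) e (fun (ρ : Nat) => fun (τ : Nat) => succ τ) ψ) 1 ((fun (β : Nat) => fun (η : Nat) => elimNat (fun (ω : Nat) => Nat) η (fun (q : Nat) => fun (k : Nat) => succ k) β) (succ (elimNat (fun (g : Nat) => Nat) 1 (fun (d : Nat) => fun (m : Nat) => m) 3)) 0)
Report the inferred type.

the term's type:
  Nat


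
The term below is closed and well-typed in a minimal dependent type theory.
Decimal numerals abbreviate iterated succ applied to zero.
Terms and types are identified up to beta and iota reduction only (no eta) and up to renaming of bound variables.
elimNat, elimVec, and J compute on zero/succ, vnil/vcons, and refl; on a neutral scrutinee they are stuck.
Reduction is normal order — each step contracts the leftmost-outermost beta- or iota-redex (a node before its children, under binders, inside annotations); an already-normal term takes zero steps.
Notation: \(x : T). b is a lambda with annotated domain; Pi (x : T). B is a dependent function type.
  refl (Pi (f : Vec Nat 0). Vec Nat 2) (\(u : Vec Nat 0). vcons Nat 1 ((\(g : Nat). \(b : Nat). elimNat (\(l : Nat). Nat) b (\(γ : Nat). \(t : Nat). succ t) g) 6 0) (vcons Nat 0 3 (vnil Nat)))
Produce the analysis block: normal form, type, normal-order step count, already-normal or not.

reduced normal form:
  refl (Pi (f : Vec Nat 0). Vec Nat 2) (\(u : Vec Nat 0). vcons Nat 1 6 (vcons Nat 0 3 (vnil Nat)))
inferred type:
  Eq (Pi (f : Vec Nat 0). Vec Nat 2) (\(u : Vec Nat 0). vcons Nat 1 6 (vcons Nat 0 3 (vnil Nat))) (\(g : Vec Nat 0). vcons Nat 1 6 (vcons Nat 0 3 (vnil Nat)))
normal-order step count: 21
already normal: no
first contracted redex: a beta-redex


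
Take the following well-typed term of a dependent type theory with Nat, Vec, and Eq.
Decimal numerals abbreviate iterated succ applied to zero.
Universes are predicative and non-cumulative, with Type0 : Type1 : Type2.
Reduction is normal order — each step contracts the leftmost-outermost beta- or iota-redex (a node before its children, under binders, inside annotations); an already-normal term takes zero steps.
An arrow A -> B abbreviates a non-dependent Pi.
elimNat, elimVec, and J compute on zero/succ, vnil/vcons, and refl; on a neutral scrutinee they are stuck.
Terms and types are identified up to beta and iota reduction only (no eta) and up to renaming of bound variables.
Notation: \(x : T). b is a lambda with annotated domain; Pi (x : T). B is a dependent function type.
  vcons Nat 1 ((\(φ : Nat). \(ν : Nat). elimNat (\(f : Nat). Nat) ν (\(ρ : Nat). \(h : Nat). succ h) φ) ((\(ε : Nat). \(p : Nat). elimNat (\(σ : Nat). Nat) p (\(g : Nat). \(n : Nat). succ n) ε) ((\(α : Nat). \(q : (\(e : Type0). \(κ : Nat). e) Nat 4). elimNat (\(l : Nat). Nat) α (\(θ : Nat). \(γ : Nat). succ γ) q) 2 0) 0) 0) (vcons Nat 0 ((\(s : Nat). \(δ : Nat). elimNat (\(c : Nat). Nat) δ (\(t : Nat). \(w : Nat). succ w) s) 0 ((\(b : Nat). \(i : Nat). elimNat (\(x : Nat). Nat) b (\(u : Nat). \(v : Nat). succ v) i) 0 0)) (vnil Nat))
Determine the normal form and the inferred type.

reduced normal form:
  vcons Nat 1 2 (vcons Nat 0 0 (vnil Nat))
type:
  Vec Nat 2
observation: 27 normal-order steps normalize the term, beginning with a beta-redex.


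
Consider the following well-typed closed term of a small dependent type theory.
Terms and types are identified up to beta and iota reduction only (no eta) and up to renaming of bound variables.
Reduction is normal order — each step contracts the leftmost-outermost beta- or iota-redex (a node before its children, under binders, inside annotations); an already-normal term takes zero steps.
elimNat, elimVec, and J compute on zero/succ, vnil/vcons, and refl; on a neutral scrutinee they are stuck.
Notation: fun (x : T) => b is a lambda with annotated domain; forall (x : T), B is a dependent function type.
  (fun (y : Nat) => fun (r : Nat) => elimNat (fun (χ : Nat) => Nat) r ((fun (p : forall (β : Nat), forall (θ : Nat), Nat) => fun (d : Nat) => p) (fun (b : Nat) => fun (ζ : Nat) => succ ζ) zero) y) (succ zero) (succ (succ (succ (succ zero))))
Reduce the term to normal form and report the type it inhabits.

normal form:
  succ (succ (succ (succ (succ zero))))
inferred type:
  Nat


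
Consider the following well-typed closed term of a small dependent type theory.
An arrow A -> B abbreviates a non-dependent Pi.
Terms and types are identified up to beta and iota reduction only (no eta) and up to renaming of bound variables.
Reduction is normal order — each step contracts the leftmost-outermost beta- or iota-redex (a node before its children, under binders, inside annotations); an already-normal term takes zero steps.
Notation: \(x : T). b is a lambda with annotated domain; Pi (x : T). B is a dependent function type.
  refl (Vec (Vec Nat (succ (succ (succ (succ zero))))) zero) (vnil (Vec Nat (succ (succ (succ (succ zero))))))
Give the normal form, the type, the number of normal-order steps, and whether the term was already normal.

normal form:
  refl (Vec (Vec Nat (succ (succ (succ (succ zero))))) zero) (vnil (Vec Nat (succ (succ (succ (succ zero))))))
the term's type:
  Eq (Vec (Vec Nat (succ (succ (succ (succ zero))))) zero) (vnil (Vec Nat (succ (succ (succ (succ zero)))))) (vnil (Vec Nat (succ (succ (succ (succ zero))))))
normal-order step count: 0
already normal: yes


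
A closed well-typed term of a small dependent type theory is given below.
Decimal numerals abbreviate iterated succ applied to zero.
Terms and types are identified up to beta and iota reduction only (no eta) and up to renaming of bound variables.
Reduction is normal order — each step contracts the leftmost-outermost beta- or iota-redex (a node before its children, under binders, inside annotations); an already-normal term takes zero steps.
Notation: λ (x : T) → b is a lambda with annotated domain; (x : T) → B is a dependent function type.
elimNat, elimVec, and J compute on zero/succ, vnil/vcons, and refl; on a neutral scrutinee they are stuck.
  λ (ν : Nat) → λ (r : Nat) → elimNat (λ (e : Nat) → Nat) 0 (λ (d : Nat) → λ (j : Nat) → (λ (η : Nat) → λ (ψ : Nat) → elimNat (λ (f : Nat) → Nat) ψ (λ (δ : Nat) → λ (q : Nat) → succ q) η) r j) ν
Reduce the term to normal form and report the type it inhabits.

resulting normal form:
  λ (ν : Nat) → λ (r : Nat) → elimNat (λ (e : Nat) → Nat) 0 (λ (d : Nat) → λ (j : Nat) → elimNat (λ (η : Nat) → Nat) j (λ (ψ : Nat) → λ (f : Nat) → succ f) r) ν
inferred type:
  (ν : Nat) → (r : Nat) → Nat
observation: reduction starts at a beta-redex, and 2 normal-order steps reach the normal form.


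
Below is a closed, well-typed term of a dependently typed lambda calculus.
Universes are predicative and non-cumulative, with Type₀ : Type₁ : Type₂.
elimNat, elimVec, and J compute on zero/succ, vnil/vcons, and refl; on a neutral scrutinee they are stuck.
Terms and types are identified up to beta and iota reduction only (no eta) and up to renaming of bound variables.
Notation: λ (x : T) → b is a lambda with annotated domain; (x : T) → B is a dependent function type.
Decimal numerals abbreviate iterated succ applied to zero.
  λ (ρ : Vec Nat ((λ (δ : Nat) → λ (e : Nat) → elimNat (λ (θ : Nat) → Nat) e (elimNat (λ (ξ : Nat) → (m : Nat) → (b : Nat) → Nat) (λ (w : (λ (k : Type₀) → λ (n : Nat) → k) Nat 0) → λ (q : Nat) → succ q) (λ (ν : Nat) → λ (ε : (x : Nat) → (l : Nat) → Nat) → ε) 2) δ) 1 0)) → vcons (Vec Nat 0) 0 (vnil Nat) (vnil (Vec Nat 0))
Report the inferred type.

type:
  (ρ : Vec Nat 1) → Vec (Vec Nat 0) 1


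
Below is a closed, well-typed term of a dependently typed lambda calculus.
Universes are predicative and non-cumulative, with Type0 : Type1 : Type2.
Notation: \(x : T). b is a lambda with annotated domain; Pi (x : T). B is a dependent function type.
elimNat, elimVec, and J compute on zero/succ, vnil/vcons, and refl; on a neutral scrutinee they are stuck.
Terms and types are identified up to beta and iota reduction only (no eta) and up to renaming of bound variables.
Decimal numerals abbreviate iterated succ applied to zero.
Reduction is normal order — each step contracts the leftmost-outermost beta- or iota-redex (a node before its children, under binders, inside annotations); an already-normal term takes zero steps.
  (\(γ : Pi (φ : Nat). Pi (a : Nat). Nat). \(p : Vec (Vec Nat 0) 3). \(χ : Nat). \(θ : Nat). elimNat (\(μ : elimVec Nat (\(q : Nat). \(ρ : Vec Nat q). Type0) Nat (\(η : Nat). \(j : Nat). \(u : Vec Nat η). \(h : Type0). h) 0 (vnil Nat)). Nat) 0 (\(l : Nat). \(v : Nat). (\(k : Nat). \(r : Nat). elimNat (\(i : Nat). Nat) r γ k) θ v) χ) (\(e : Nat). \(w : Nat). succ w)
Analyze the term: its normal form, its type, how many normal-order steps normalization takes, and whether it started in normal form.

reduced normal form:
  \(γ : Vec (Vec Nat 0) 3). \(φ : Nat). \(a : Nat). elimNat (\(p : Nat). Nat) 0 (\(χ : Nat). \(θ : Nat). elimNat (\(μ : Nat). Nat) θ (\(q : Nat). \(ρ : Nat). succ ρ) a) φ
type:
  Pi (γ : Vec (Vec Nat 0) 3). Pi (φ : Nat). Pi (a : Nat). Nat
steps to reach normal form (normal order): 4
term was already normal: no
first contracted redex: a beta-redex


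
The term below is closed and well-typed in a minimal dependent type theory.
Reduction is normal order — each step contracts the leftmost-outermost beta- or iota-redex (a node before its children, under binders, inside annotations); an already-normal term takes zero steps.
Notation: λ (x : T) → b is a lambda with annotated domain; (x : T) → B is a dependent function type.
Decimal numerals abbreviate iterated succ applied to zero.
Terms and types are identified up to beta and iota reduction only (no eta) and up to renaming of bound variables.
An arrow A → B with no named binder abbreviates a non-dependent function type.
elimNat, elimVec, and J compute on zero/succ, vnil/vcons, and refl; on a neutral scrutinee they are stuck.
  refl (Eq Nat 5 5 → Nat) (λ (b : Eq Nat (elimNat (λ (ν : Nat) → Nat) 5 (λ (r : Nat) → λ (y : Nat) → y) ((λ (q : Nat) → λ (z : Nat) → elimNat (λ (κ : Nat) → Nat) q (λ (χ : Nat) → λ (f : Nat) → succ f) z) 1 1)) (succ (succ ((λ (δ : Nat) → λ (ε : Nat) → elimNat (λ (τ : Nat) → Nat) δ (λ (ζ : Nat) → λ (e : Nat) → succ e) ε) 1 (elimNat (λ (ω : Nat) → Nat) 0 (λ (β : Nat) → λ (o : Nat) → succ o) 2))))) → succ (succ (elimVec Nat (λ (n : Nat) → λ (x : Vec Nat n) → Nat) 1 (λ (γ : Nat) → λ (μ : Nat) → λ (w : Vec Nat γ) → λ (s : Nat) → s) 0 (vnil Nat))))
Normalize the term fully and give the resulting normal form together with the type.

normal form:
  refl (Eq Nat 5 5 → Nat) (λ (b : Eq Nat 5 5) → 3)
the term's type:
  Eq (Eq Nat 5 5 → Nat) (λ (b : Eq Nat 5 5) → 3) (λ (ν : Eq Nat 5 5) → 3)


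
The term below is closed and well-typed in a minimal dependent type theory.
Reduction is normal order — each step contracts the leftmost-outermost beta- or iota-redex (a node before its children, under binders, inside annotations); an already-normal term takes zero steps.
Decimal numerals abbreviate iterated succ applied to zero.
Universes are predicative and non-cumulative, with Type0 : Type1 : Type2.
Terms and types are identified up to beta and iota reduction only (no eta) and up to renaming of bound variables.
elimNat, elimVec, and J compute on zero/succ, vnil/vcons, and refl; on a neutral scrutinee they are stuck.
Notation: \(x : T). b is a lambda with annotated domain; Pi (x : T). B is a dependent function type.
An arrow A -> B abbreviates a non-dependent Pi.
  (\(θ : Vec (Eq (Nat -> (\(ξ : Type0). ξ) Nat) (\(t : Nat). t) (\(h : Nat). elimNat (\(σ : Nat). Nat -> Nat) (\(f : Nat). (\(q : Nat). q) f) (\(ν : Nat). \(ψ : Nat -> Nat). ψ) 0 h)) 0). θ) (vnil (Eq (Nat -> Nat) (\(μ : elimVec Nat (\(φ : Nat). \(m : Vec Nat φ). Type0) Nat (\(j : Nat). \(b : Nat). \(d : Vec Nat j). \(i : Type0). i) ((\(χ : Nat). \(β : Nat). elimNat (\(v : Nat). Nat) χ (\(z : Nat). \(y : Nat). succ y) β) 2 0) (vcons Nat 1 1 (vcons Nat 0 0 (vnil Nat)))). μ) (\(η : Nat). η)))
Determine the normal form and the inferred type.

reduced normal form:
  vnil (Eq (Nat -> Nat) (\(θ : Nat). θ) (\(ξ : Nat). ξ))
type:
  Vec (Eq (Nat -> Nat) (\(θ : Nat). θ) (\(ξ : Nat). ξ)) 0


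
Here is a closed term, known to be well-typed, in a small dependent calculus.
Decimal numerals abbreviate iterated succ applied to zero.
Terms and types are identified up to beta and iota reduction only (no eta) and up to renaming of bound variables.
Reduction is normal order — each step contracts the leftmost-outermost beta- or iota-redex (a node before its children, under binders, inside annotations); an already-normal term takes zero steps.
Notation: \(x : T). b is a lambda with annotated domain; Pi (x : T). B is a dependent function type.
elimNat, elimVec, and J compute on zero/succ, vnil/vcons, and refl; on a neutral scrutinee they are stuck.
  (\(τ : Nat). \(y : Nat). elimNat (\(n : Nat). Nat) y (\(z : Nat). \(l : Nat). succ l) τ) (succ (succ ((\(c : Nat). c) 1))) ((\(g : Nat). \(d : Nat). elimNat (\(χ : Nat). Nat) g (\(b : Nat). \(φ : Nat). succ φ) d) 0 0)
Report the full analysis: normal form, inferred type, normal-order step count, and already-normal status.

normal form:
  3
type:
  Nat
steps to reach normal form (normal order): 16
already normal: no
first contracted redex: a beta-redex


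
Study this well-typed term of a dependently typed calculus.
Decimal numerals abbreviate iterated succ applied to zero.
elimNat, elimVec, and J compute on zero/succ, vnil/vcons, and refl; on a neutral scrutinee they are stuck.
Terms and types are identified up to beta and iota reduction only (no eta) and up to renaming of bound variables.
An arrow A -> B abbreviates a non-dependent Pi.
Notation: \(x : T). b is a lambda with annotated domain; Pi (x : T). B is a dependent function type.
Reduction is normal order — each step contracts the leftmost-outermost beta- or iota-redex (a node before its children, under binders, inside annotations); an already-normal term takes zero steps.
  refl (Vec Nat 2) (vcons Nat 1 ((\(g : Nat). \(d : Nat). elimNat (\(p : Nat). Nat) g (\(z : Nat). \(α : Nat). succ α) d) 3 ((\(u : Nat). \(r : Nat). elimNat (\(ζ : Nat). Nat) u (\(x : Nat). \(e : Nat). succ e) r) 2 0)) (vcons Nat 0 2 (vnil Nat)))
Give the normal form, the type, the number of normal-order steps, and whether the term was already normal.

resulting normal form:
  refl (Vec Nat 2) (vcons Nat 1 5 (vcons Nat 0 2 (vnil Nat)))
the term's type:
  Eq (Vec Nat 2) (vcons Nat 1 5 (vcons Nat 0 2 (vnil Nat))) (vcons Nat 1 5 (vcons Nat 0 2 (vnil Nat)))
steps to reach normal form (normal order): 12
already normal: no
first contracted redex: a beta-redex


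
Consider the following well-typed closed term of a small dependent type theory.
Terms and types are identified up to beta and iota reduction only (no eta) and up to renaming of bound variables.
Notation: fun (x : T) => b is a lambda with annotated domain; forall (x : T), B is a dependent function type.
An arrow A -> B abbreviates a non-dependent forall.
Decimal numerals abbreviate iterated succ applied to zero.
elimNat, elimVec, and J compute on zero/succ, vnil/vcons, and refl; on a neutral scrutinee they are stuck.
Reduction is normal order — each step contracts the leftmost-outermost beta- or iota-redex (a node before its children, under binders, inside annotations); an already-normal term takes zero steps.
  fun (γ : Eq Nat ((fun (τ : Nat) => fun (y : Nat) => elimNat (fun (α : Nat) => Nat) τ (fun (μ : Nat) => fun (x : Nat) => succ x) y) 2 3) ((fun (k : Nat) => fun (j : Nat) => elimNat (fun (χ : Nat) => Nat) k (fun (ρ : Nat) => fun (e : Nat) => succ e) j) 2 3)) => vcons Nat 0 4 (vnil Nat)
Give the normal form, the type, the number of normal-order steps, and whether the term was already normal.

resulting normal form:
  fun (γ : Eq Nat 5 5) => vcons Nat 0 4 (vnil Nat)
the term's type:
  Eq Nat 5 5 -> Vec Nat 1
normal-order step count: 24
already normal: no
first redex: a beta-redex


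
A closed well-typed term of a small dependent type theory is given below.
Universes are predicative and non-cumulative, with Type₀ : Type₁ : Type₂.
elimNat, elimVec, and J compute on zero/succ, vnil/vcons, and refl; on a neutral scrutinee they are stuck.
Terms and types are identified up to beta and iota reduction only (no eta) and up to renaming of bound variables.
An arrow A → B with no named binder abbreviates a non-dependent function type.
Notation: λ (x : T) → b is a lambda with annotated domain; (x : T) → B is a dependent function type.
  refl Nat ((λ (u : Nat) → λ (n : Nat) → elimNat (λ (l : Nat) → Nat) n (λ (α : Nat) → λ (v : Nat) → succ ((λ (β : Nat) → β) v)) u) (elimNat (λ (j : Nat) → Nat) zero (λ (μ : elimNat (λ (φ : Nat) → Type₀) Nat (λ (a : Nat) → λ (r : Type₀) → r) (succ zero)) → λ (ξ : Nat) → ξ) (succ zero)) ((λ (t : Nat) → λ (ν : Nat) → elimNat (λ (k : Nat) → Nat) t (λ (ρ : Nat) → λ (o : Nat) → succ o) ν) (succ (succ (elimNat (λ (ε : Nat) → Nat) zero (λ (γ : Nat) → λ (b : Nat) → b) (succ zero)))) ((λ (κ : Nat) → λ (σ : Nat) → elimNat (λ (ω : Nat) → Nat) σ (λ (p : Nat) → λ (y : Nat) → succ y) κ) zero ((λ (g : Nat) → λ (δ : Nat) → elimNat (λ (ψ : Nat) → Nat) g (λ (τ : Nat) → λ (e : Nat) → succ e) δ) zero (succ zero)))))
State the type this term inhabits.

the term's type:
  Eq Nat (succ (succ (succ zero))) (succ (succ (succ zero)))


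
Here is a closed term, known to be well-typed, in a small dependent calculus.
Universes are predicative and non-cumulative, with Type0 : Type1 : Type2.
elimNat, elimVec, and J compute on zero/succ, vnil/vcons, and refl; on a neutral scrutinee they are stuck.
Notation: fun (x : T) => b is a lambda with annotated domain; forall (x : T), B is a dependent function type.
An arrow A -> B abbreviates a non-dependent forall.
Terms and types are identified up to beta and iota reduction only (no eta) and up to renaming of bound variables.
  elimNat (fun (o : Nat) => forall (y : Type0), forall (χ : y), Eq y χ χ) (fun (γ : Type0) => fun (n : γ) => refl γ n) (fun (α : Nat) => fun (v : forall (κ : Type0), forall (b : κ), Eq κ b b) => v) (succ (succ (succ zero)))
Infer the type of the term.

the term's type:
  forall (o : Type0), forall (y : o), Eq o y y


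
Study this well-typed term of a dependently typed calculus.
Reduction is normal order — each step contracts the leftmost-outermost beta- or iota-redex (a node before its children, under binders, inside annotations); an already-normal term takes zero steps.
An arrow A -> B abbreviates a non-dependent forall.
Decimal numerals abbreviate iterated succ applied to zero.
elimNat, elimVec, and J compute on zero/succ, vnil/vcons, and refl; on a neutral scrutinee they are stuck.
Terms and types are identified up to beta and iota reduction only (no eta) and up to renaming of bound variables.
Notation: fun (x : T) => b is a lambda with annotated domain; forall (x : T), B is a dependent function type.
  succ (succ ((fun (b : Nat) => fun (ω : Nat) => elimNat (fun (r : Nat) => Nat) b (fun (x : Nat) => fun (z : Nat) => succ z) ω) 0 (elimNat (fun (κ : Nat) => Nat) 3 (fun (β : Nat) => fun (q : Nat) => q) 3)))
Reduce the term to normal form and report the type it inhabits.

reduced normal form:
  5
type:
  Nat
observation: normalization takes exactly 22 steps under the normal-order strategy.


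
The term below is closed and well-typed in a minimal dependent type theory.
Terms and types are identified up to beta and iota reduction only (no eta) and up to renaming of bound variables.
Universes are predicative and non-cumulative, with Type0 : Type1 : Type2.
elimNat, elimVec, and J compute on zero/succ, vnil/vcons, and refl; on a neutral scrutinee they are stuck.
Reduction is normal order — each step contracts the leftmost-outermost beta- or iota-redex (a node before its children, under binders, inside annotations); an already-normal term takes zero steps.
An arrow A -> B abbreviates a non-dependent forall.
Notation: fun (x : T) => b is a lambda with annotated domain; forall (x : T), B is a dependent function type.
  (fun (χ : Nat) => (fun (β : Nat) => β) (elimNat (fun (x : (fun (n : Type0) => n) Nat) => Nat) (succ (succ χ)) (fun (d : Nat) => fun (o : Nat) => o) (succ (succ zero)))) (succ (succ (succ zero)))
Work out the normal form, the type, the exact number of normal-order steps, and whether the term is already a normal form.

resulting normal form:
  succ (succ (succ (succ (succ zero))))
type:
  Nat
steps to reach normal form (normal order): 9
started in normal form: no
first contracted redex: a beta-redex


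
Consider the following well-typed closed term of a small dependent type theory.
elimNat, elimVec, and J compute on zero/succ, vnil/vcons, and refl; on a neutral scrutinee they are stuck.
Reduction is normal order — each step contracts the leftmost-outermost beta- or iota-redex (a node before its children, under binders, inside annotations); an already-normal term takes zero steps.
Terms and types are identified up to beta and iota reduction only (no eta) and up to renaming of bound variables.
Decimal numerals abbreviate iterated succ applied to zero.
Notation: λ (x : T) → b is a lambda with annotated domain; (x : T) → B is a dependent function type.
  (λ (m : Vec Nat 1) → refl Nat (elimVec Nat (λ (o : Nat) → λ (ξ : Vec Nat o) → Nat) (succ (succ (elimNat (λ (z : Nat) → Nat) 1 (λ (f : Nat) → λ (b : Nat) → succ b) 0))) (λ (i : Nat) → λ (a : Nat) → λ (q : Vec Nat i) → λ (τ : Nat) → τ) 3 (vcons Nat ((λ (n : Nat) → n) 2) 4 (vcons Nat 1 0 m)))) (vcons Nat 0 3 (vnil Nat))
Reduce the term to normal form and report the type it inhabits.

reduced normal form:
  refl Nat 3
type:
  Eq Nat 3 3
observation: normalization takes exactly 18 steps under the normal-order strategy.


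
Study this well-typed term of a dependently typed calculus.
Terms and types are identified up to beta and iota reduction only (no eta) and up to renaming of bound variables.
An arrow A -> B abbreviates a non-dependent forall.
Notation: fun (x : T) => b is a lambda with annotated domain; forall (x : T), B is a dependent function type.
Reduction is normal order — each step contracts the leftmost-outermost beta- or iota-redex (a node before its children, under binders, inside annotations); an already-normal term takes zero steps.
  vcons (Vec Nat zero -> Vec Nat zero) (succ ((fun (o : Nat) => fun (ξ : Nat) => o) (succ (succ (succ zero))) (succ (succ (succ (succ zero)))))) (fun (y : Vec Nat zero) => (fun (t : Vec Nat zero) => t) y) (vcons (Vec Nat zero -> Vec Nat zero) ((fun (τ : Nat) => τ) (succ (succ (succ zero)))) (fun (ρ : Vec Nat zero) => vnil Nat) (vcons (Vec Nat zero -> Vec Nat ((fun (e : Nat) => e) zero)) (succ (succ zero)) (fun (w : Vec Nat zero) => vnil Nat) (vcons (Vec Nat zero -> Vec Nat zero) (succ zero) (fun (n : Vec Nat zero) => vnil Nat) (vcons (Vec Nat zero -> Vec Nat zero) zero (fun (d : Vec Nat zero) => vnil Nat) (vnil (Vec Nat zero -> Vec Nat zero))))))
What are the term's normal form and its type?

resulting normal form:
  vcons (Vec Nat zero -> Vec Nat zero) (succ (succ (succ (succ zero)))) (fun (o : Vec Nat zero) => o) (vcons (Vec Nat zero -> Vec Nat zero) (succ (succ (succ zero))) (fun (ξ : Vec Nat zero) => vnil Nat) (vcons (Vec Nat zero -> Vec Nat zero) (succ (succ zero)) (fun (y : Vec Nat zero) => vnil Nat) (vcons (Vec Nat zero -> Vec Nat zero) (succ zero) (fun (t : Vec Nat zero) => vnil Nat) (vcons (Vec Nat zero -> Vec Nat zero) zero (fun (τ : Vec Nat zero) => vnil Nat) (vnil (Vec Nat zero -> Vec Nat zero))))))
inferred type:
  Vec (Vec Nat zero -> Vec Nat zero) (succ (succ (succ (succ (succ zero)))))


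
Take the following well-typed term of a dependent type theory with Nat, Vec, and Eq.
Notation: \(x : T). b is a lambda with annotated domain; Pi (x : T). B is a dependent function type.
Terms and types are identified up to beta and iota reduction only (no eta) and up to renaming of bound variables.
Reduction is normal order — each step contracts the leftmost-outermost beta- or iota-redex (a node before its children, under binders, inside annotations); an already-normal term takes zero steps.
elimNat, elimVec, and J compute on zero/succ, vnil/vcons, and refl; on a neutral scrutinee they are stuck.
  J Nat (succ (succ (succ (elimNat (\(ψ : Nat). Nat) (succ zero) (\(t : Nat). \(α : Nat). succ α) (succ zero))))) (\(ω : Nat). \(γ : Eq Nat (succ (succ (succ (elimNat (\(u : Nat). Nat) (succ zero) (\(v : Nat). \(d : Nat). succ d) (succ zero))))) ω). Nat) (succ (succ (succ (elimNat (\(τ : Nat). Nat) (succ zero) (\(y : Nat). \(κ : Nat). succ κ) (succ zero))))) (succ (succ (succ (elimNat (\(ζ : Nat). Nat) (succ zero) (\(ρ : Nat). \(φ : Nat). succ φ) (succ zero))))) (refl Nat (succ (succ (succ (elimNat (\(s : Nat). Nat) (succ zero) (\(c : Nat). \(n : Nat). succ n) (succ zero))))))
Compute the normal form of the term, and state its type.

reduced normal form:
  succ (succ (succ (succ (succ zero))))
the term's type:
  Nat
observation: normalization takes exactly 5 steps under the normal-order strategy.


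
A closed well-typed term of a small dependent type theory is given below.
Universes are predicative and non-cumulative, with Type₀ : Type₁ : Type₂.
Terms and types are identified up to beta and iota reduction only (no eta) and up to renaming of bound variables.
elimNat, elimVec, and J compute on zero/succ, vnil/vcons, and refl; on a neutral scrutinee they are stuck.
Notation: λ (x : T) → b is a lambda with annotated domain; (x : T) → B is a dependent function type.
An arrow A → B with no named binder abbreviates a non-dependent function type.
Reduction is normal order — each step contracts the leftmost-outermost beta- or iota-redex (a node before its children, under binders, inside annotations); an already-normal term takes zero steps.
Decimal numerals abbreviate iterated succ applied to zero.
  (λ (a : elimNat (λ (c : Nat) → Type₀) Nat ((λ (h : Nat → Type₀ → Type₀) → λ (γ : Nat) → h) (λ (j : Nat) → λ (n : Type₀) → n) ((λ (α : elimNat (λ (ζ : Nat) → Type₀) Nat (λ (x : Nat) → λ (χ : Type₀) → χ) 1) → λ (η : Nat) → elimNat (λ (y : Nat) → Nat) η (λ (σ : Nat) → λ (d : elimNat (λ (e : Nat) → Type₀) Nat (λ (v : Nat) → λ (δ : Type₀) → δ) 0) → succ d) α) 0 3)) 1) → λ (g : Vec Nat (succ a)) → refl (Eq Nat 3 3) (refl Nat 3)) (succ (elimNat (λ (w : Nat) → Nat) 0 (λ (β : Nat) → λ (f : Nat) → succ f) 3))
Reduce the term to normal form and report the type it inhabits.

reduced normal form:
  λ (a : Vec Nat 5) → refl (Eq Nat 3 3) (refl Nat 3)
the term's type:
  Vec Nat 5 → Eq (Eq Nat 3 3) (refl Nat 3) (refl Nat 3)


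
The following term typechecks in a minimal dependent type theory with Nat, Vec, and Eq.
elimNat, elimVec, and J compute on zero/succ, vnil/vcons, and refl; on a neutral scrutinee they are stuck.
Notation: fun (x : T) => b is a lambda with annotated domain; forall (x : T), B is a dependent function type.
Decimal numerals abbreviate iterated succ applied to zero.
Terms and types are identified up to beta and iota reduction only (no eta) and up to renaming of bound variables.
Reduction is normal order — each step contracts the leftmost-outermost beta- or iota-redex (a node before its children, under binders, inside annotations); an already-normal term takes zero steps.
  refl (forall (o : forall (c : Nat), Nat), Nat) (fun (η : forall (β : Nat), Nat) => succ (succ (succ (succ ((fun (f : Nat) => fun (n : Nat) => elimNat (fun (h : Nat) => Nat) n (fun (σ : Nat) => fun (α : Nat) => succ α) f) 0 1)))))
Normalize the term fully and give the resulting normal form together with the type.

reduced normal form:
  refl (forall (o : forall (c : Nat), Nat), Nat) (fun (η : forall (β : Nat), Nat) => 5)
the term's type:
  Eq (forall (o : forall (c : Nat), Nat), Nat) (fun (η : forall (β : Nat), Nat) => 5) (fun (f : forall (n : Nat), Nat) => 5)


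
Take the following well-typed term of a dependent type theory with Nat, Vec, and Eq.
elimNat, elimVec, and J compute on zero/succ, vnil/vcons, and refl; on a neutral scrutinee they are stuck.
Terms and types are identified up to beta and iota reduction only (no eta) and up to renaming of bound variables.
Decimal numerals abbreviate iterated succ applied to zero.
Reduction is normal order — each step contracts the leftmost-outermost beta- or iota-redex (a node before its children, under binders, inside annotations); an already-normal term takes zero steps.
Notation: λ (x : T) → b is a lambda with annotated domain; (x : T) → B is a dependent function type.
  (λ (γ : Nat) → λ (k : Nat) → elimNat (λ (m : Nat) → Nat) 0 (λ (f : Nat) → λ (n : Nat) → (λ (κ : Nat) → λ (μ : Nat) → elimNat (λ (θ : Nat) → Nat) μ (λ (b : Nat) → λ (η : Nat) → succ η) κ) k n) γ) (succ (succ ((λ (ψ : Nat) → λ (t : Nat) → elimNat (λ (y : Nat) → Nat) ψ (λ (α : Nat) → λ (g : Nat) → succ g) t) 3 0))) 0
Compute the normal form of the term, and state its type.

normal form:
  0
inferred type:
  Nat


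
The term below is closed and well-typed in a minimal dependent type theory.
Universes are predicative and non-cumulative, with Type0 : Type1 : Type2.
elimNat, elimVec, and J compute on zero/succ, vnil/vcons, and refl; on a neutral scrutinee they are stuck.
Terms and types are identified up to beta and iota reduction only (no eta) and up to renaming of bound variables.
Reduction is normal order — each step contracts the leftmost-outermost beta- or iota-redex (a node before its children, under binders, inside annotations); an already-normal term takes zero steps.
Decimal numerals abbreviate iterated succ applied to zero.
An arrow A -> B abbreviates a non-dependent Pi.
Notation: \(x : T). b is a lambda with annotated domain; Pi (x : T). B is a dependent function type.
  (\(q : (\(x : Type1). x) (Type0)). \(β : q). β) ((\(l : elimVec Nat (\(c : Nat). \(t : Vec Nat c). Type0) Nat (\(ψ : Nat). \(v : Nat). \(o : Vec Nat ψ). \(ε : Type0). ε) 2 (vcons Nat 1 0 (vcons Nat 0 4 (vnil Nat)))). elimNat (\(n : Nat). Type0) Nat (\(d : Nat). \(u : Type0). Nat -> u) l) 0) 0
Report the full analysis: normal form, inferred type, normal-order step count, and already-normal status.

resulting normal form:
  0
the term's type:
  Nat
steps to reach normal form (normal order): 2
term was already normal: no
first contracted redex: a beta-redex


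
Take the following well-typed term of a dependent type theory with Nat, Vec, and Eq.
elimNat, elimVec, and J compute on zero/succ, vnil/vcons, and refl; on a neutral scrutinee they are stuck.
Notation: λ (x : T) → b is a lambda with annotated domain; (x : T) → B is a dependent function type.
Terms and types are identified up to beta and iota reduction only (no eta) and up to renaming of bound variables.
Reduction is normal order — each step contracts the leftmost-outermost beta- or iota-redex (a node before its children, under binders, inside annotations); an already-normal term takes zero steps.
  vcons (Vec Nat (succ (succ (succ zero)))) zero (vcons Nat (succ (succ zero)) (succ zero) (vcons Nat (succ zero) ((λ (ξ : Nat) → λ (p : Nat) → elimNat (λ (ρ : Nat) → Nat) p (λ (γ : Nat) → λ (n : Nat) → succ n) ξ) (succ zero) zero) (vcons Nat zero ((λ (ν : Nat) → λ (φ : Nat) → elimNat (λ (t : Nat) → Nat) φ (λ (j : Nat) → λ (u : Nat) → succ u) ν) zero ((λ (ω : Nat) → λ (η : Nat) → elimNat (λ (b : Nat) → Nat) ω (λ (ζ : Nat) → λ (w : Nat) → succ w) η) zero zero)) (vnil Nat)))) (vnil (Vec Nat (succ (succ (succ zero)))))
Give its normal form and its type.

normal form:
  vcons (Vec Nat (succ (succ (succ zero)))) zero (vcons Nat (succ (succ zero)) (succ zero) (vcons Nat (succ zero) (succ zero) (vcons Nat zero zero (vnil Nat)))) (vnil (Vec Nat (succ (succ (succ zero)))))
type:
  Vec (Vec Nat (succ (succ (succ zero)))) (succ zero)
observation: normalization takes exactly 12 steps under the normal-order strategy.


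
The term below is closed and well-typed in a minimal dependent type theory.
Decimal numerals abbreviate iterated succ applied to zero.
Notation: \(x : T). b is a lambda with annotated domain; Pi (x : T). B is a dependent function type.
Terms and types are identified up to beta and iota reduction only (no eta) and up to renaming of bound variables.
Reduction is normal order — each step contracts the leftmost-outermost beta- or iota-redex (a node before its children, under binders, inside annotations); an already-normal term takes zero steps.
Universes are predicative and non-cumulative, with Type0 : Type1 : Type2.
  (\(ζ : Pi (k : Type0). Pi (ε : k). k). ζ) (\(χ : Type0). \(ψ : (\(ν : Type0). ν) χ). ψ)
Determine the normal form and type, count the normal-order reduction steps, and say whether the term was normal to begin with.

reduced normal form:
  \(ζ : Type0). \(k : ζ). k
the term's type:
  Pi (ζ : Type0). Pi (k : ζ). ζ
reduction steps (normal order): 2
term was already normal: no
first contracted redex: a beta-redex


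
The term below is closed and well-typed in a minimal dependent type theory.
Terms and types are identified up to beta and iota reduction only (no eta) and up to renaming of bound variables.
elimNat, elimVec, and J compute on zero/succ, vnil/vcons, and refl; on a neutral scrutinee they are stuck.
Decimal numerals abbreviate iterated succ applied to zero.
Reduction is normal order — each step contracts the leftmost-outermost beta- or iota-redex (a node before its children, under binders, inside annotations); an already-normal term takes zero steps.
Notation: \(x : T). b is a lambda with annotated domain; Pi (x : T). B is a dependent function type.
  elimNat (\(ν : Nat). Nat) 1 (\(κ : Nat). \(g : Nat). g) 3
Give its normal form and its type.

normal form:
  1
type:
  Nat


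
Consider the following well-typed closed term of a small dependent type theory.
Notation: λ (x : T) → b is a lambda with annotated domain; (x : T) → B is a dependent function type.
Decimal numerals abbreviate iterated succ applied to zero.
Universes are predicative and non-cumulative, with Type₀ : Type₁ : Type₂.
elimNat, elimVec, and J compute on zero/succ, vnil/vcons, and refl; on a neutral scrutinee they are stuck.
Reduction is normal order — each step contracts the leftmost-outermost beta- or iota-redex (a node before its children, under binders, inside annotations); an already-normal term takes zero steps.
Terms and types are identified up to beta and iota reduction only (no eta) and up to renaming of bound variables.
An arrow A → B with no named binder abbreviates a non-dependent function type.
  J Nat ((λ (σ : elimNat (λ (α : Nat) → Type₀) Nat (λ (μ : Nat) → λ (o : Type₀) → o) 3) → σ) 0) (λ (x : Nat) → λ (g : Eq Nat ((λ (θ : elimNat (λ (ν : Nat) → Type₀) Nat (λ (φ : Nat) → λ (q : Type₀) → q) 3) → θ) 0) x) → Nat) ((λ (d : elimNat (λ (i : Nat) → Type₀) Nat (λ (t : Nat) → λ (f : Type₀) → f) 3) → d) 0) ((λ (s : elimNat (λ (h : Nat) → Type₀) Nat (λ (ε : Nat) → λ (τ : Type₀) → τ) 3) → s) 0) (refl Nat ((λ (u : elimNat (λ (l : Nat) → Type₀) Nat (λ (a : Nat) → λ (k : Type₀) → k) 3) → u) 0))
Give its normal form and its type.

normal form:
  0
inferred type:
  Nat
observation: normalization takes exactly 2 steps under the normal-order strategy.


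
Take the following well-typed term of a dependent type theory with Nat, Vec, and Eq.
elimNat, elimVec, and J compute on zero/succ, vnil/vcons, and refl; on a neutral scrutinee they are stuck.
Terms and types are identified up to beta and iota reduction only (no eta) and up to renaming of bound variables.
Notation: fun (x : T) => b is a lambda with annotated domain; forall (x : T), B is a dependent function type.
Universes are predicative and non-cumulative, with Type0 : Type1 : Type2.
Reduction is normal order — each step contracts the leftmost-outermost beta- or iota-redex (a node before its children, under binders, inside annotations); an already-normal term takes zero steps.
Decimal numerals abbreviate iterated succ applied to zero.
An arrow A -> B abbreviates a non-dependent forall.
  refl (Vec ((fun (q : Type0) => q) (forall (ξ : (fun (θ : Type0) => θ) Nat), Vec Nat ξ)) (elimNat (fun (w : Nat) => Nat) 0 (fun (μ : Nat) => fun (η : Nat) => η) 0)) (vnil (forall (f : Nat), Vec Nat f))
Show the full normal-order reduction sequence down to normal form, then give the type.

normal-order reduction sequence:
  refl (Vec ((fun (q : Type0) => q) (forall (ξ : (fun (θ : Type0) => θ) Nat), Vec Nat ξ)) (elimNat (fun (w : Nat) => Nat) 0 (fun (μ : Nat) => fun (η : Nat) => η) 0)) (vnil (forall (f : Nat), Vec Nat f))
  ~> refl (Vec (forall (q : (fun (ξ : Type0) => ξ) Nat), Vec Nat q) (elimNat (fun (θ : Nat) => Nat) 0 (fun (w : Nat) => fun (μ : Nat) => μ) 0)) (vnil (forall (η : Nat), Vec Nat η))
  ~> refl (Vec (forall (q : Nat), Vec Nat q) (elimNat (fun (ξ : Nat) => Nat) 0 (fun (θ : Nat) => fun (w : Nat) => w) 0)) (vnil (forall (μ : Nat), Vec Nat μ))
  ~> refl (Vec (forall (q : Nat), Vec Nat q) 0) (vnil (forall (ξ : Nat), Vec Nat ξ))
type:
  Eq (Vec (forall (q : Nat), Vec Nat q) 0) (vnil (forall (ξ : Nat), Vec Nat ξ)) (vnil (forall (θ : Nat), Vec Nat θ))
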